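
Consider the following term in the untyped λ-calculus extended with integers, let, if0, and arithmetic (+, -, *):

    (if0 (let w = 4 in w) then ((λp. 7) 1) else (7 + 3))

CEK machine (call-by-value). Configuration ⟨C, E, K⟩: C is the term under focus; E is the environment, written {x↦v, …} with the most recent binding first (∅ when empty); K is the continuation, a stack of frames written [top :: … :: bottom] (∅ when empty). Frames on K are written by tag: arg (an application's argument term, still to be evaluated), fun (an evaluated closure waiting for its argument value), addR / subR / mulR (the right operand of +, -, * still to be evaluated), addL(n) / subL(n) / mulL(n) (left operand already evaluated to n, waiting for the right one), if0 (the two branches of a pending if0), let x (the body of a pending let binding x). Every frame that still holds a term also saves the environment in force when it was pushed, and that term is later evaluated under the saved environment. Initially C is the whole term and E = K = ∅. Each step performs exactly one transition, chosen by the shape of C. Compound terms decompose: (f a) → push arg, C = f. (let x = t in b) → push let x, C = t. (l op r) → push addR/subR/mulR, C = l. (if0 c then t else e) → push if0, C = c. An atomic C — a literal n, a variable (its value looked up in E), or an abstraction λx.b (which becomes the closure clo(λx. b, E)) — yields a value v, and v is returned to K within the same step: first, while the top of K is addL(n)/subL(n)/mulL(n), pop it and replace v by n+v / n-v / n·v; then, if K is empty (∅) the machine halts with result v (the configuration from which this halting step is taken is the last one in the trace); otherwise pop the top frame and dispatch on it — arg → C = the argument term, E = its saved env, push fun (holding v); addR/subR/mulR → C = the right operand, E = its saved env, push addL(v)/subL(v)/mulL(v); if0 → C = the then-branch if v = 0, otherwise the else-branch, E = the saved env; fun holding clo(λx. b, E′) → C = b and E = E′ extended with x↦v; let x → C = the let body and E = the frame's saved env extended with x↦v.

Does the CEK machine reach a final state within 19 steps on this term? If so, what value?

Answer: 10

Machine steps:
t=0: ⟨C=(if0 (let w = 4 in w) then ((λp. 7) 1) else (7 + 3)); E=∅; K=∅⟩
t=1: ⟨C=(let w = 4 in w); E=∅; K=[if0]⟩
t=2: ⟨C=4; E=∅; K=[let w :: if0]⟩
t=3: ⟨C=w; E={w↦4}; K=[if0]⟩
t=4: ⟨C=(7 + 3); E=∅; K=∅⟩
t=5: ⟨C=7; E=∅; K=[addR]⟩
t=6: ⟨C=3; E=∅; K=[addL(7)]⟩
→ final value 10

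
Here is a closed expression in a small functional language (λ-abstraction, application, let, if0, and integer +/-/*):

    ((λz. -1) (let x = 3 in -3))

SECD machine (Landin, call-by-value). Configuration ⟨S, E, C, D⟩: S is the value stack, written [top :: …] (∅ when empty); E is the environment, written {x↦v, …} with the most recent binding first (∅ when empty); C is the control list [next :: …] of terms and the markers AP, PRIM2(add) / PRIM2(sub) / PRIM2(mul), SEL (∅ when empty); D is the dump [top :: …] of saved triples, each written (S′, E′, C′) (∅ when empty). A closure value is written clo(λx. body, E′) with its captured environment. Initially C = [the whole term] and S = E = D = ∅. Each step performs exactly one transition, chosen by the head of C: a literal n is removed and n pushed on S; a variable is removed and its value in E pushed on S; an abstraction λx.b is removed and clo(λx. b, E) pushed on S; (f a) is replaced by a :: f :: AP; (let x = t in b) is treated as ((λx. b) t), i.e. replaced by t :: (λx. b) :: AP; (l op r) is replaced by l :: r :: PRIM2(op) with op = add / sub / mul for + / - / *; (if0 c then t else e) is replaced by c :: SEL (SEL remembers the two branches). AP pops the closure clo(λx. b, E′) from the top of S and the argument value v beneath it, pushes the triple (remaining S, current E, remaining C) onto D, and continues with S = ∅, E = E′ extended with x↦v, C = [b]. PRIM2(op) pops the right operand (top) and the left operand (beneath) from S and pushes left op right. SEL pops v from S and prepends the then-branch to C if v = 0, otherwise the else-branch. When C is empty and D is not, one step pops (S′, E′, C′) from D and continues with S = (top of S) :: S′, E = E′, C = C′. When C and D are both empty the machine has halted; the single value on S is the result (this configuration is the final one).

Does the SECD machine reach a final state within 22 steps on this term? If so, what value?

t=0: [S=∅ | E=∅ | C=[((λz. -1) (let x = 3 in -3))] | D=∅]
t=1: [S=∅ | E=∅ | C=[(let x = 3 in -3) :: (λz. -1) :: AP] | D=∅]
t=2: [S=∅ | E=∅ | C=[3 :: (λx. -3) :: AP :: (λz. -1) :: AP] | D=∅]
t=3: [S=[3] | E=∅ | C=[(λx. -3) :: AP :: (λz. -1) :: AP] | D=∅]
t=4: [S=[clo(λx. -3, ∅) :: 3] | E=∅ | C=[AP :: (λz. -1) :: AP] | D=∅]
t=5: [S=∅ | E={x↦3} | C=[-3] | D=[(∅, ∅, [(λz. -1) :: AP])]]
t=6: [S=[-3] | E={x↦3} | C=∅ | D=[(∅, ∅, [(λz. -1) :: AP])]]
t=7: [S=[-3] | E=∅ | C=[(λz. -1) :: AP] | D=∅]
t=8: [S=[clo(λz. -1, ∅) :: -3] | E=∅ | C=[AP] | D=∅]
t=9: [S=∅ | E={z↦-3} | C=[-1] | D=[(∅, ∅, ∅)]]
t=10: [S=[-1] | E={z↦-3} | C=∅ | D=[(∅, ∅, ∅)]]
t=11: [S=[-1] | E=∅ | C=∅ | D=∅]
→ final value -1

Answer: -1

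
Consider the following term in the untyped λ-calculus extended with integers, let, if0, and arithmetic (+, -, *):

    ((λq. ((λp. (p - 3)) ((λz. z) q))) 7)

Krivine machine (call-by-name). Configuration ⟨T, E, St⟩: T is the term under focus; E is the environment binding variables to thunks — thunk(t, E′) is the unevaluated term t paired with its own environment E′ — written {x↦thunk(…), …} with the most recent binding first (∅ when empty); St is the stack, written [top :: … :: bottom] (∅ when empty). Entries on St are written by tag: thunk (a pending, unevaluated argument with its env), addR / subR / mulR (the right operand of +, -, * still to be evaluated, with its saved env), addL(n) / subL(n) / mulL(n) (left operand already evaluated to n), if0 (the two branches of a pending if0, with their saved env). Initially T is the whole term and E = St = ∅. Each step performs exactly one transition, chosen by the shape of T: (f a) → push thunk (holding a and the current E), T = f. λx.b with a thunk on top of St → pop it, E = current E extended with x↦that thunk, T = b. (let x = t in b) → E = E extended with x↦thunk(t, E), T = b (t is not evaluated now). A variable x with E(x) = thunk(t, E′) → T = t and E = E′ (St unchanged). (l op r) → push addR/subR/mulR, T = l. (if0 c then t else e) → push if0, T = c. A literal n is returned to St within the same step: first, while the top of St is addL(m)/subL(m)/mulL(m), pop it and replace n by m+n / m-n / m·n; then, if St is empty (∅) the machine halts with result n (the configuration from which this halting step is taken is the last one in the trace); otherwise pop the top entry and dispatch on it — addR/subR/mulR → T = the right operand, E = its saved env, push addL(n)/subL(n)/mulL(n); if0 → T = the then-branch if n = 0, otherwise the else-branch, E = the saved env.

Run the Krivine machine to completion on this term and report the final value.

t=0: [T=((λq. ((λp. (p - 3)) ((λz. z) q))) 7) | E=∅ | St=∅]
t=1: [T=(λq. ((λp. (p - 3)) ((λz. z) q))) | E=∅ | St=[thunk]]
t=2: [T=((λp. (p - 3)) ((λz. z) q)) | E={q↦thunk(7, ∅)} | St=∅]
t=3: [T=(λp. (p - 3)) | E={q↦thunk(7, ∅)} | St=[thunk]]
t=4: [T=(p - 3) | E={p↦thunk(((λz. z) q), {q↦thunk(7, ∅)}), q↦thunk(7, ∅)} | St=∅]
t=5: [T=p | E={p↦thunk(((λz. z) q), {q↦thunk(7, ∅)}), q↦thunk(7, ∅)} | St=[subR]]
t=6: [T=((λz. z) q) | E={q↦thunk(7, ∅)} | St=[subR]]
t=7: [T=(λz. z) | E={q↦thunk(7, ∅)} | St=[thunk :: subR]]
t=8: [T=z | E={z↦thunk(q, {q↦thunk(7, ∅)}), q↦thunk(7, ∅)} | St=[subR]]
t=9: [T=q | E={q↦thunk(7, ∅)} | St=[subR]]
t=10: [T=7 | E=∅ | St=[subR]]
t=11: [T=3 | E={p↦thunk(((λz. z) q), {q↦thunk(7, ∅)}), q↦thunk(7, ∅)} | St=[subL(7)]]
→ final value 4

Answer: 4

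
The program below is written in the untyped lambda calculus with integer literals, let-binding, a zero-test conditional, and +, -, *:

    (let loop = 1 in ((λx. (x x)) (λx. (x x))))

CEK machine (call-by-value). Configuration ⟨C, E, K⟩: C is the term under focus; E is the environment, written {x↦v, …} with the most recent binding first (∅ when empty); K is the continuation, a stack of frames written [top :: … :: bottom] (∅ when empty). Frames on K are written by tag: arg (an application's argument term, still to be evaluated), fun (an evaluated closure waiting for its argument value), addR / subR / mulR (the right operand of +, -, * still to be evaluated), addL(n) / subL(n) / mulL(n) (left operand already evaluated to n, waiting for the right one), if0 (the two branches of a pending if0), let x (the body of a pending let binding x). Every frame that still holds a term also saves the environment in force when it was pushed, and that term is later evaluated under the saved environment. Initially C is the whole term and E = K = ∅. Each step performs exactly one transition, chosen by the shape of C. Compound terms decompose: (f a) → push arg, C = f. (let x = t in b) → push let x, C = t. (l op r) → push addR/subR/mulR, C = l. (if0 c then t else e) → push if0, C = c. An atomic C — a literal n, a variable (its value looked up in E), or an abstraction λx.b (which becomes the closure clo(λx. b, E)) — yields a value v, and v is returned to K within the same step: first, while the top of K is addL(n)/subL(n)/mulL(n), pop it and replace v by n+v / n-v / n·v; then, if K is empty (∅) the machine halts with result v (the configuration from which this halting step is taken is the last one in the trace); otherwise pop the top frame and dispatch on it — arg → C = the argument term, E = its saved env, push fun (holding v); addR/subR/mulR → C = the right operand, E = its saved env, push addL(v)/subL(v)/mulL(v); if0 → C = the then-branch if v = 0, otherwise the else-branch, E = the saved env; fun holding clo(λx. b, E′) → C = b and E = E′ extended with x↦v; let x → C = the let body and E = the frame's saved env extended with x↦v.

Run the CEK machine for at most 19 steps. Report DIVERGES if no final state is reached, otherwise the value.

step 0: ⟨C=(let loop = 1 in ((λx. (x x)) (λx. (x x)))); E=∅; K=∅⟩
step 1: ⟨C=1; E=∅; K=[let loop]⟩
step 2: ⟨C=((λx. (x x)) (λx. (x x))); E={loop↦1}; K=∅⟩
step 3: ⟨C=(λx. (x x)); E={loop↦1}; K=[arg]⟩
step 4: ⟨C=(λx. (x x)); E={loop↦1}; K=[fun]⟩
step 5: ⟨C=(x x); E={x↦clo(λx. (x x), {loop↦1}), loop↦1}; K=∅⟩
step 6: ⟨C=x; E={x↦clo(λx. (x x), {loop↦1}), loop↦1}; K=[arg]⟩
step 7: ⟨C=x; E={x↦clo(λx. (x x), {loop↦1}), loop↦1}; K=[fun]⟩
… configuration repeats with period 3 (steps 5–7 recur indefinitely) …

Answer: DIVERGES (no final state within 19 steps)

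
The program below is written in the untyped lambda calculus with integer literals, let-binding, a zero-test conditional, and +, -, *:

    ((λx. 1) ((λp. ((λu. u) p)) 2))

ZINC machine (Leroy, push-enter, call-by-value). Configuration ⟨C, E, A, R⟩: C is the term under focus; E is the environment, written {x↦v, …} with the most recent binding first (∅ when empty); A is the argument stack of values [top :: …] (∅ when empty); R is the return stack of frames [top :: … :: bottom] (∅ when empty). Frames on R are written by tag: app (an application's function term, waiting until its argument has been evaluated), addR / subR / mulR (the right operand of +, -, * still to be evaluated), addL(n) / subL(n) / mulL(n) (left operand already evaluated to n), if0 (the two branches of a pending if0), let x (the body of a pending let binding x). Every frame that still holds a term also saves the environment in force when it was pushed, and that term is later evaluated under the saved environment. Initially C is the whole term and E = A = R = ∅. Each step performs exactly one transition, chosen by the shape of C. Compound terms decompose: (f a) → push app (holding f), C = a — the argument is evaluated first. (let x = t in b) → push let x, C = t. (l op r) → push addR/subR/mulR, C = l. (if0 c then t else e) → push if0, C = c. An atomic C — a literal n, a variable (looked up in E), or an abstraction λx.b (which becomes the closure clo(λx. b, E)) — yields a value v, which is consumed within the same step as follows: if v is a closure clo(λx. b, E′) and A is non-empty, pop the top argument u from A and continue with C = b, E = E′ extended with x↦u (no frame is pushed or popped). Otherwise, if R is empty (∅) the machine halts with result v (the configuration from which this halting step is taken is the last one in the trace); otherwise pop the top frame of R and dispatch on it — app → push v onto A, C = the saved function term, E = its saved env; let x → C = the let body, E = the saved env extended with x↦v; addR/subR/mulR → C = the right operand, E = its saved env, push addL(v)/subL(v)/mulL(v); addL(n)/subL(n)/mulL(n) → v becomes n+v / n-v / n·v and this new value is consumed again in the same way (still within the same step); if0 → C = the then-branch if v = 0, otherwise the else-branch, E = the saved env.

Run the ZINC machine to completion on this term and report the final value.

Answer: 1

Machine steps:
step 0: [C=((λx. 1) ((λp. ((λu. u) p)) 2)) | E=∅ | A=∅ | R=∅]
step 1: [C=((λp. ((λu. u) p)) 2) | E=∅ | A=∅ | R=[app]]
step 2: [C=2 | E=∅ | A=∅ | R=[app :: app]]
step 3: [C=(λp. ((λu. u) p)) | E=∅ | A=[2] | R=[app]]
step 4: [C=((λu. u) p) | E={p↦2} | A=∅ | R=[app]]
step 5: [C=p | E={p↦2} | A=∅ | R=[app :: app]]
step 6: [C=(λu. u) | E={p↦2} | A=[2] | R=[app]]
step 7: [C=u | E={u↦2, p↦2} | A=∅ | R=[app]]
step 8: [C=(λx. 1) | E=∅ | A=[2] | R=∅]
step 9: [C=1 | E={x↦2} | A=∅ | R=∅]
→ final value 1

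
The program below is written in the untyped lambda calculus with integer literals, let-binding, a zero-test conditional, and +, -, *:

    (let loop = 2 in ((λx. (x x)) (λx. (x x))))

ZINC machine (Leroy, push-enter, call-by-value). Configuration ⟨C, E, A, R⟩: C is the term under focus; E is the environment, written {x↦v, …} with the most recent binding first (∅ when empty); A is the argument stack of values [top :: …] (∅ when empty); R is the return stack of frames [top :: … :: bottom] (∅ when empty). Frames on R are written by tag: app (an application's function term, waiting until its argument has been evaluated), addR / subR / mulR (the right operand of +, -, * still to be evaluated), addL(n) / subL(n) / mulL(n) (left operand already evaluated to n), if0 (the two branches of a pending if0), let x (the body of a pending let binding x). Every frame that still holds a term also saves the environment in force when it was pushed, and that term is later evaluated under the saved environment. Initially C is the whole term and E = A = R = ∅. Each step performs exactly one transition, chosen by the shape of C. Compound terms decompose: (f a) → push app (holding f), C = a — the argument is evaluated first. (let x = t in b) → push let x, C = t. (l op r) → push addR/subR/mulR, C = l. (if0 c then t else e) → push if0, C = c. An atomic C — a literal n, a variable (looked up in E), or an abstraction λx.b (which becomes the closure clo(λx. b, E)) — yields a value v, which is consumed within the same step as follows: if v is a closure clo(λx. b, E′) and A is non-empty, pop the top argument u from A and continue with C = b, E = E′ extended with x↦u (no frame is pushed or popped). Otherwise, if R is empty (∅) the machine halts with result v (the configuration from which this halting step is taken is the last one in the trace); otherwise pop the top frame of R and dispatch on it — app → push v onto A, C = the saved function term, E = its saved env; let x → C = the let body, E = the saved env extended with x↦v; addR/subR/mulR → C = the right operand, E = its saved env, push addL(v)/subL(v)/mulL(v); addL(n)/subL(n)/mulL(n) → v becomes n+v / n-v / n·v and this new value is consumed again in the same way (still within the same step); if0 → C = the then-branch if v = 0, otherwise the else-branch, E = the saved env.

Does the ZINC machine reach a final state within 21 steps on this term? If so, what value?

t=0: <C=(let loop = 2 in ((λx. (x x)) (λx. (x x)))), E=∅, A=∅, R=∅>
t=1: <C=2, E=∅, A=∅, R=[let loop]>
t=2: <C=((λx. (x x)) (λx. (x x))), E={loop↦2}, A=∅, R=∅>
t=3: <C=(λx. (x x)), E={loop↦2}, A=∅, R=[app]>
t=4: <C=(λx. (x x)), E={loop↦2}, A=[clo(λx. (x x), {loop↦2})], R=∅>
t=5: <C=(x x), E={x↦clo(λx. (x x), {loop↦2}), loop↦2}, A=∅, R=∅>
t=6: <C=x, E={x↦clo(λx. (x x), {loop↦2}), loop↦2}, A=∅, R=[app]>
t=7: <C=x, E={x↦clo(λx. (x x), {loop↦2}), loop↦2}, A=[clo(λx. (x x), {loop↦2})], R=∅>
… configuration repeats with period 3 (steps 5–7 recur indefinitely) …

Answer: DIVERGES (no final state within 21 steps)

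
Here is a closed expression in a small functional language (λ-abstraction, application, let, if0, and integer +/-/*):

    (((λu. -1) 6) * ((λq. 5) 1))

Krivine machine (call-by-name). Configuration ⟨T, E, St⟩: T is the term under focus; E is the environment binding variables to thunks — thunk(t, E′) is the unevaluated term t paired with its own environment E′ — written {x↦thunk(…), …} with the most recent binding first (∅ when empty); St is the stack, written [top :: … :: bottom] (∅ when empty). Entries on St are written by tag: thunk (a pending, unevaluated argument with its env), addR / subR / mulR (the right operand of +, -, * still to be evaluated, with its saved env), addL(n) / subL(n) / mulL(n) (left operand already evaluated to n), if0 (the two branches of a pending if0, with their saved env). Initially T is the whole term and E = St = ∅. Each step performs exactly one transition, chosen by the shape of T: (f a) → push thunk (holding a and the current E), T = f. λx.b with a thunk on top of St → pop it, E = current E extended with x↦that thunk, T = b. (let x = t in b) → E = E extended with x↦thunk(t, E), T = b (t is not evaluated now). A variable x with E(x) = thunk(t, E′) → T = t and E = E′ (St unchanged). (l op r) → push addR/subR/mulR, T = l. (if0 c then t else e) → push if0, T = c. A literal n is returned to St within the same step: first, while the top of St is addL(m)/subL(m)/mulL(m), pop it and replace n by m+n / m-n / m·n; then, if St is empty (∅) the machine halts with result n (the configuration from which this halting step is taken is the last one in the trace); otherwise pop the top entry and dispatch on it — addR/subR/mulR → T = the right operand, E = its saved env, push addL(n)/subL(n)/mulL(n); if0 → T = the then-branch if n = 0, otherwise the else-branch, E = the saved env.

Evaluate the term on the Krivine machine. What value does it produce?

Answer: -5

Machine steps:
step 0: [T=(((λu. -1) 6) * ((λq. 5) 1)) | E=∅ | St=∅]
step 1: [T=((λu. -1) 6) | E=∅ | St=[mulR]]
step 2: [T=(λu. -1) | E=∅ | St=[thunk :: mulR]]
step 3: [T=-1 | E={u↦thunk(6, ∅)} | St=[mulR]]
step 4: [T=((λq. 5) 1) | E=∅ | St=[mulL(-1)]]
step 5: [T=(λq. 5) | E=∅ | St=[thunk :: mulL(-1)]]
step 6: [T=5 | E={q↦thunk(1, ∅)} | St=[mulL(-1)]]
→ final value -5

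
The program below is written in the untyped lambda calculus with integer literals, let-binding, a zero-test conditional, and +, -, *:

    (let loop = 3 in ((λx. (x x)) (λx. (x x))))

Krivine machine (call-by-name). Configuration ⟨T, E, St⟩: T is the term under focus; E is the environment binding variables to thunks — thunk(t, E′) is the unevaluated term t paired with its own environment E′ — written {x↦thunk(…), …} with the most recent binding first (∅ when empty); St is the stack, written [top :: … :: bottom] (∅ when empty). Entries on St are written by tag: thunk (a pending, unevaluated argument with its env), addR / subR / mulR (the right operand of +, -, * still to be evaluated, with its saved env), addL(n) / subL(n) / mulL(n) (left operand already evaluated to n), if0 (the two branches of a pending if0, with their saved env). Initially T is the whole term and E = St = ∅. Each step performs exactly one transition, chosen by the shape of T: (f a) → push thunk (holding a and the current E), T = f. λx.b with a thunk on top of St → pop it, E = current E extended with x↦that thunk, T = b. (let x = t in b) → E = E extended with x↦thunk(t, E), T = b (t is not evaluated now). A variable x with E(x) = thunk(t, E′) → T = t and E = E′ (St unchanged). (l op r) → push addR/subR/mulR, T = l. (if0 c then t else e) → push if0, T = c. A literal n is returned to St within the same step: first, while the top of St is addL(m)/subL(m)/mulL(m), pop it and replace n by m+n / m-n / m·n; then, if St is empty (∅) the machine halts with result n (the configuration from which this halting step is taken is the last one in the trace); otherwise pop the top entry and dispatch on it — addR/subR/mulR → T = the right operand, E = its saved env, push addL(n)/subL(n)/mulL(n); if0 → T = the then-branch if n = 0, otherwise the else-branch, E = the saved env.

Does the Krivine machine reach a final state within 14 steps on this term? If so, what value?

Answer: DIVERGES (no final state within 14 steps)

Derivation:
t=0: <T=(let loop = 3 in ((λx. (x x)) (λx. (x x)))), E=∅, St=∅>
t=1: <T=((λx. (x x)) (λx. (x x))), E={loop↦thunk(3, ∅)}, St=∅>
t=2: <T=(λx. (x x)), E={loop↦thunk(3, ∅)}, St=[thunk]>
t=3: <T=(x x), E={x↦thunk((λx. (x x)), {loop↦thunk(3, ∅)}), loop↦thunk(3, ∅)}, St=∅>
t=4: <T=x, E={x↦thunk((λx. (x x)), {loop↦thunk(3, ∅)}), loop↦thunk(3, ∅)}, St=[thunk]>
t=5: <T=(λx. (x x)), E={loop↦thunk(3, ∅)}, St=[thunk]>
t=6: <T=(x x), E={x↦thunk(x, {x↦thunk((λx. (x x)), {loop↦thunk(3, ∅)}), loop↦thunk(3, ∅)}), loop↦thunk(3, ∅)}, St=∅>
t=7: <T=x, E={x↦thunk(x, {x↦thunk((λx. (x x)), {loop↦thunk(3, ∅)}), loop↦thunk(3, ∅)}), loop↦thunk(3, ∅)}, St=[thunk]>
t=8: <T=x, E={x↦thunk((λx. (x x)), {loop↦thunk(3, ∅)}), loop↦thunk(3, ∅)}, St=[thunk]>
t=9: <T=(λx. (x x)), E={loop↦thunk(3, ∅)}, St=[thunk]>
t=10: <T=(x x), E={x↦thunk(x, {x↦thunk(x, {x↦thunk((λx. (x x)), {loop↦thunk(3, ∅)}), loop↦thunk(3, ∅)}), loop↦thunk(3, ∅)}), loop↦thunk(3, ∅)}, St=∅>
t=11: <T=x, E={x↦thunk(x, {x↦thunk(x, {x↦thunk((λx. (x x)), {loop↦thunk(3, ∅)}), loop↦thunk(3, ∅)}), loop↦thunk(3, ∅)}), loop↦thunk(3, ∅)}, St=[thunk]>
t=12: <T=x, E={x↦thunk(x, {x↦thunk((λx. (x x)), {loop↦thunk(3, ∅)}), loop↦thunk(3, ∅)}), loop↦thunk(3, ∅)}, St=[thunk]>
t=13: <T=x, E={x↦thunk((λx. (x x)), {loop↦thunk(3, ∅)}), loop↦thunk(3, ∅)}, St=[thunk]>
t=14: <T=(λx. (x x)), E={loop↦thunk(3, ∅)}, St=[thunk]>
→ 14 transitions taken and the configuration is still not final: no result within 14 steps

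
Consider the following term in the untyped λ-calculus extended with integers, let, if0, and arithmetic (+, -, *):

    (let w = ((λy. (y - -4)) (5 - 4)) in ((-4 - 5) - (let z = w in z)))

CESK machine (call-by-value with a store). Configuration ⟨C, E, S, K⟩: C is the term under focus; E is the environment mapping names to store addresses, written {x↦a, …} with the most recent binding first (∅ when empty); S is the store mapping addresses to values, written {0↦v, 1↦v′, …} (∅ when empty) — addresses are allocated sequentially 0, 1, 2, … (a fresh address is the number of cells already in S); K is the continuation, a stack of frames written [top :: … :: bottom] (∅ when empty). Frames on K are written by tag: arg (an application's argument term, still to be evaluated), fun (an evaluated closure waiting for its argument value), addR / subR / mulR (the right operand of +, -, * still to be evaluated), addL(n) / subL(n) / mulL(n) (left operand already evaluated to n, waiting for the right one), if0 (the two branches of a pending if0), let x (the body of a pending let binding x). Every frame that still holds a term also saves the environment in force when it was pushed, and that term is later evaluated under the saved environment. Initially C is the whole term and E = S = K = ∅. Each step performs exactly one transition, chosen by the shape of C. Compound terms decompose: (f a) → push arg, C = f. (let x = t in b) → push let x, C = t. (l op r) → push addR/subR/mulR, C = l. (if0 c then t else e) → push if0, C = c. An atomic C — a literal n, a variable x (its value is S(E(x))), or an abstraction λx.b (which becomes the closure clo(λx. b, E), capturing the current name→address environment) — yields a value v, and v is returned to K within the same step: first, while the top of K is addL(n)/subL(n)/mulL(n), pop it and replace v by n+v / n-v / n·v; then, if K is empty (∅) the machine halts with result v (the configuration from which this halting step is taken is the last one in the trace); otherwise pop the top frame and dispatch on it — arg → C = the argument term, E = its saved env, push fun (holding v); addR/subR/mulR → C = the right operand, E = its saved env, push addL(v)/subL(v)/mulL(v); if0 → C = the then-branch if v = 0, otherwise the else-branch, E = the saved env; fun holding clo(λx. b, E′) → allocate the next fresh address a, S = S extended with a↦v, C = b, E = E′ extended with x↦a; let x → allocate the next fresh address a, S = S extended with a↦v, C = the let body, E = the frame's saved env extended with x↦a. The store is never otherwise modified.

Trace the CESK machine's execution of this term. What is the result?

Answer: -14

Derivation:
step 0: <C=(let w = ((λy. (y - -4)) (5 - 4)) in ((-4 - 5) - (let z = w in z))), E=∅, S=∅, K=∅>
step 1: <C=((λy. (y - -4)) (5 - 4)), E=∅, S=∅, K=[let w]>
step 2: <C=(λy. (y - -4)), E=∅, S=∅, K=[arg :: let w]>
step 3: <C=(5 - 4), E=∅, S=∅, K=[fun :: let w]>
step 4: <C=5, E=∅, S=∅, K=[subR :: fun :: let w]>
step 5: <C=4, E=∅, S=∅, K=[subL(5) :: fun :: let w]>
step 6: <C=(y - -4), E={y↦0}, S={0↦1}, K=[let w]>
step 7: <C=y, E={y↦0}, S={0↦1}, K=[subR :: let w]>
step 8: <C=-4, E={y↦0}, S={0↦1}, K=[subL(1) :: let w]>
step 9: <C=((-4 - 5) - (let z = w in z)), E={w↦1}, S={0↦1, 1↦5}, K=∅>
step 10: <C=(-4 - 5), E={w↦1}, S={0↦1, 1↦5}, K=[subR]>
step 11: <C=-4, E={w↦1}, S={0↦1, 1↦5}, K=[subR :: subR]>
step 12: <C=5, E={w↦1}, S={0↦1, 1↦5}, K=[subL(-4) :: subR]>
step 13: <C=(let z = w in z), E={w↦1}, S={0↦1, 1↦5}, K=[subL(-9)]>
step 14: <C=w, E={w↦1}, S={0↦1, 1↦5}, K=[let z :: subL(-9)]>
step 15: <C=z, E={z↦2, w↦1}, S={0↦1, 1↦5, 2↦5}, K=[subL(-9)]>
→ final value -14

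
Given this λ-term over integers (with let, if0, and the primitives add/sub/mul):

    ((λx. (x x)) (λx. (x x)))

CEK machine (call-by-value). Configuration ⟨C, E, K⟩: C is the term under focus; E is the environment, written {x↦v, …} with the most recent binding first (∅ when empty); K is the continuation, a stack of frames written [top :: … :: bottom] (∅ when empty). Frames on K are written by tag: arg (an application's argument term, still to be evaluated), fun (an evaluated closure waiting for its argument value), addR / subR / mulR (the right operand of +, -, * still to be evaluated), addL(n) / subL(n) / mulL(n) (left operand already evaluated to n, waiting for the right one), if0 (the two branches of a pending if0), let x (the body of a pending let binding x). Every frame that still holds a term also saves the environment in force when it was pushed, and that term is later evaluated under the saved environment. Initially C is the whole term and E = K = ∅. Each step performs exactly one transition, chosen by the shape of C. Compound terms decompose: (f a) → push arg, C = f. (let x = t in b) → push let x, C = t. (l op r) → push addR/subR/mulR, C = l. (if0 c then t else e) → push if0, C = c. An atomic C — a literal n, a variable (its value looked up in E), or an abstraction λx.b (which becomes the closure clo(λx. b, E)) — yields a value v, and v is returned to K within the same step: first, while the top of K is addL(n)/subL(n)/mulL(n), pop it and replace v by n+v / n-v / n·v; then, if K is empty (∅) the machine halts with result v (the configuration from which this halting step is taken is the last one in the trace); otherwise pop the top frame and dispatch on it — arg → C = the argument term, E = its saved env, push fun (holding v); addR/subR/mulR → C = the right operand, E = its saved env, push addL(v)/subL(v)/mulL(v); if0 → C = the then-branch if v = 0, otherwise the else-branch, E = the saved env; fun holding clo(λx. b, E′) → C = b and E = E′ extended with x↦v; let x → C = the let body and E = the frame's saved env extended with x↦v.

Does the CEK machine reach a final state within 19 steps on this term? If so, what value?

t=0: ⟨C=((λx. (x x)) (λx. (x x))); E=∅; K=∅⟩
t=1: ⟨C=(λx. (x x)); E=∅; K=[arg]⟩
t=2: ⟨C=(λx. (x x)); E=∅; K=[fun]⟩
t=3: ⟨C=(x x); E={x↦clo(λx. (x x), ∅)}; K=∅⟩
t=4: ⟨C=x; E={x↦clo(λx. (x x), ∅)}; K=[arg]⟩
t=5: ⟨C=x; E={x↦clo(λx. (x x), ∅)}; K=[fun]⟩
… configuration repeats with period 3 (steps 3–5 recur indefinitely) …

Answer: DIVERGES (no final state within 19 steps)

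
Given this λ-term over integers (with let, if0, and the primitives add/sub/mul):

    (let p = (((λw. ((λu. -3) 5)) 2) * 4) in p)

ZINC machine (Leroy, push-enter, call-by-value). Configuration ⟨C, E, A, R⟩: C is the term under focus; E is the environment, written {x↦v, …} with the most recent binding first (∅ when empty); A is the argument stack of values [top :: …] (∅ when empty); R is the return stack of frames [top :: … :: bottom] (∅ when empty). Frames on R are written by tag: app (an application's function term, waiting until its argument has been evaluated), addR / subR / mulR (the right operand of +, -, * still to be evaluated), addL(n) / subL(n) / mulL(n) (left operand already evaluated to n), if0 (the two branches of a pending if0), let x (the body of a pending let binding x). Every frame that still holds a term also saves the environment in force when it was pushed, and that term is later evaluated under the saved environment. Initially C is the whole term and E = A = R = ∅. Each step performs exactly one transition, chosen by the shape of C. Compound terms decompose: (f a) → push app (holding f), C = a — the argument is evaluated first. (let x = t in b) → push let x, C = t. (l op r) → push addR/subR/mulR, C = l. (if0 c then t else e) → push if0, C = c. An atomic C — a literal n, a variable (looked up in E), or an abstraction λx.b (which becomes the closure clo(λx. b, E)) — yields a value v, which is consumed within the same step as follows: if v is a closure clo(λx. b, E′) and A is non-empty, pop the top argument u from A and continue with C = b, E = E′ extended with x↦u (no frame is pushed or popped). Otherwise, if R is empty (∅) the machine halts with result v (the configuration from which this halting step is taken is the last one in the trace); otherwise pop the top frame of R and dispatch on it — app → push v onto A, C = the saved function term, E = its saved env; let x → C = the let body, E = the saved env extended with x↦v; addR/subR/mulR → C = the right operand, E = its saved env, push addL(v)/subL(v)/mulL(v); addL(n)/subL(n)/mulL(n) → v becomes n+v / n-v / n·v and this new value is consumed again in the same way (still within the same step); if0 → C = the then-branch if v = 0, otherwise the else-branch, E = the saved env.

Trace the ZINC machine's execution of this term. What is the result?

step 0: [C=(let p = (((λw. ((λu. -3) 5)) 2) * 4) in p) | E=∅ | A=∅ | R=∅]
step 1: [C=(((λw. ((λu. -3) 5)) 2) * 4) | E=∅ | A=∅ | R=[let p]]
step 2: [C=((λw. ((λu. -3) 5)) 2) | E=∅ | A=∅ | R=[mulR :: let p]]
step 3: [C=2 | E=∅ | A=∅ | R=[app :: mulR :: let p]]
step 4: [C=(λw. ((λu. -3) 5)) | E=∅ | A=[2] | R=[mulR :: let p]]
step 5: [C=((λu. -3) 5) | E={w↦2} | A=∅ | R=[mulR :: let p]]
step 6: [C=5 | E={w↦2} | A=∅ | R=[app :: mulR :: let p]]
step 7: [C=(λu. -3) | E={w↦2} | A=[5] | R=[mulR :: let p]]
step 8: [C=-3 | E={u↦5, w↦2} | A=∅ | R=[mulR :: let p]]
step 9: [C=4 | E=∅ | A=∅ | R=[mulL(-3) :: let p]]
step 10: [C=p | E={p↦-12} | A=∅ | R=∅]
→ final value -12

Answer: -12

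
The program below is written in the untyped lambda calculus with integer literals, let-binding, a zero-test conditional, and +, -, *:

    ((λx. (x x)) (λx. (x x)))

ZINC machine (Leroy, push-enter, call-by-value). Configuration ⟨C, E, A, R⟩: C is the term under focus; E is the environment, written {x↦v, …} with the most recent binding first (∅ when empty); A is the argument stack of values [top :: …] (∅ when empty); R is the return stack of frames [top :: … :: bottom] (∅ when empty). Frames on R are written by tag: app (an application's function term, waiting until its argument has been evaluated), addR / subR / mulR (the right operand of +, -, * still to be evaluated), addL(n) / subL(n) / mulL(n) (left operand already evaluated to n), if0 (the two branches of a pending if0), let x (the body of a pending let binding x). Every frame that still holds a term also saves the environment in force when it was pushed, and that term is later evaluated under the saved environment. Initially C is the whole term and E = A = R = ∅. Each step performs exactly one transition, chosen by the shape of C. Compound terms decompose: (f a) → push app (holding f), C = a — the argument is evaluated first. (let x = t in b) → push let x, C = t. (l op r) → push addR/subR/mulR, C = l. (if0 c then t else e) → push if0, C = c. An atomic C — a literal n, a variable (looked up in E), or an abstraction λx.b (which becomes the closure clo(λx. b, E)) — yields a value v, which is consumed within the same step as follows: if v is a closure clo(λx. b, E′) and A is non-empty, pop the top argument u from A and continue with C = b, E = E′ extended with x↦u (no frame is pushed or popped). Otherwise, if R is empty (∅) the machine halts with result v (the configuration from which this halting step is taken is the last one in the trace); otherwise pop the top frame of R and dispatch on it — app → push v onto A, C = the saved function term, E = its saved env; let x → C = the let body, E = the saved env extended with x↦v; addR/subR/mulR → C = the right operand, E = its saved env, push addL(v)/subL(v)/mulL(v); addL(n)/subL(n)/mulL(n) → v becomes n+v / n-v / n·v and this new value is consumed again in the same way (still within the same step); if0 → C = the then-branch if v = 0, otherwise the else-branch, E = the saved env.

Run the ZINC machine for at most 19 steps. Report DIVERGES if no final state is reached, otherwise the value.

step 0: ⟨C=((λx. (x x)) (λx. (x x))); E=∅; A=∅; R=∅⟩
step 1: ⟨C=(λx. (x x)); E=∅; A=∅; R=[app]⟩
step 2: ⟨C=(λx. (x x)); E=∅; A=[clo(λx. (x x), ∅)]; R=∅⟩
step 3: ⟨C=(x x); E={x↦clo(λx. (x x), ∅)}; A=∅; R=∅⟩
step 4: ⟨C=x; E={x↦clo(λx. (x x), ∅)}; A=∅; R=[app]⟩
step 5: ⟨C=x; E={x↦clo(λx. (x x), ∅)}; A=[clo(λx. (x x), ∅)]; R=∅⟩
… configuration repeats with period 3 (steps 3–5 recur indefinitely) …

Answer: DIVERGES (no final state within 19 steps)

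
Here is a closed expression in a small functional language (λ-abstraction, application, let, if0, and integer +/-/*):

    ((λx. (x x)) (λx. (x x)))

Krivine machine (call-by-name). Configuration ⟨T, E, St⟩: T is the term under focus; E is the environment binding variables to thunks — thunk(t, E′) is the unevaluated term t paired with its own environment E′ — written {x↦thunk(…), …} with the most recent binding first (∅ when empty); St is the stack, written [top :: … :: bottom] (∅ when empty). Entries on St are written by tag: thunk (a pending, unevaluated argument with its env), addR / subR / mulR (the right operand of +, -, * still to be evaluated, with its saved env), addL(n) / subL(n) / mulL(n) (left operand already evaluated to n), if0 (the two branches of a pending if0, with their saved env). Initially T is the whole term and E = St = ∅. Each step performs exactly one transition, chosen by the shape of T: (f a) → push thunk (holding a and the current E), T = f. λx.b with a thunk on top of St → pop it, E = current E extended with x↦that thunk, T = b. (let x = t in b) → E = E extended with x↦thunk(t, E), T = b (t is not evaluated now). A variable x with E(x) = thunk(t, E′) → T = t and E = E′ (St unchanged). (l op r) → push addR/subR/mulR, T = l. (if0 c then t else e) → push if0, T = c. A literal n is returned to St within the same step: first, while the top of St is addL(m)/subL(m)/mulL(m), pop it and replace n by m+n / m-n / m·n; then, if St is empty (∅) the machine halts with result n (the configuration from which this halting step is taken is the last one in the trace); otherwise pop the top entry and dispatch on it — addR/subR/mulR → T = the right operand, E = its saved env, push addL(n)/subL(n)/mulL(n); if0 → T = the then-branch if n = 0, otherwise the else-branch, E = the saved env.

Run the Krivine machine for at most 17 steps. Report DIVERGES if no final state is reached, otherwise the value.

step 0: [T=((λx. (x x)) (λx. (x x))) | E=∅ | St=∅]
step 1: [T=(λx. (x x)) | E=∅ | St=[thunk]]
step 2: [T=(x x) | E={x↦thunk((λx. (x x)), ∅)} | St=∅]
step 3: [T=x | E={x↦thunk((λx. (x x)), ∅)} | St=[thunk]]
step 4: [T=(λx. (x x)) | E=∅ | St=[thunk]]
step 5: [T=(x x) | E={x↦thunk(x, {x↦thunk((λx. (x x)), ∅)})} | St=∅]
step 6: [T=x | E={x↦thunk(x, {x↦thunk((λx. (x x)), ∅)})} | St=[thunk]]
step 7: [T=x | E={x↦thunk((λx. (x x)), ∅)} | St=[thunk]]
step 8: [T=(λx. (x x)) | E=∅ | St=[thunk]]
step 9: [T=(x x) | E={x↦thunk(x, {x↦thunk(x, {x↦thunk((λx. (x x)), ∅)})})} | St=∅]
step 10: [T=x | E={x↦thunk(x, {x↦thunk(x, {x↦thunk((λx. (x x)), ∅)})})} | St=[thunk]]
step 11: [T=x | E={x↦thunk(x, {x↦thunk((λx. (x x)), ∅)})} | St=[thunk]]
step 12: [T=x | E={x↦thunk((λx. (x x)), ∅)} | St=[thunk]]
step 13: [T=(λx. (x x)) | E=∅ | St=[thunk]]
step 14: [T=(x x) | E={x↦thunk(x, {x↦thunk(x, {x↦thunk(x, {x↦thunk((λx. (x x)), ∅)})})})} | St=∅]
step 15: [T=x | E={x↦thunk(x, {x↦thunk(x, {x↦thunk(x, {x↦thunk((λx. (x x)), ∅)})})})} | St=[thunk]]
step 16: [T=x | E={x↦thunk(x, {x↦thunk(x, {x↦thunk((λx. (x x)), ∅)})})} | St=[thunk]]
step 17: [T=x | E={x↦thunk(x, {x↦thunk((λx. (x x)), ∅)})} | St=[thunk]]
→ 17 transitions taken and the configuration is still not final: no result within 17 steps

Answer: DIVERGES (no final state within 17 steps)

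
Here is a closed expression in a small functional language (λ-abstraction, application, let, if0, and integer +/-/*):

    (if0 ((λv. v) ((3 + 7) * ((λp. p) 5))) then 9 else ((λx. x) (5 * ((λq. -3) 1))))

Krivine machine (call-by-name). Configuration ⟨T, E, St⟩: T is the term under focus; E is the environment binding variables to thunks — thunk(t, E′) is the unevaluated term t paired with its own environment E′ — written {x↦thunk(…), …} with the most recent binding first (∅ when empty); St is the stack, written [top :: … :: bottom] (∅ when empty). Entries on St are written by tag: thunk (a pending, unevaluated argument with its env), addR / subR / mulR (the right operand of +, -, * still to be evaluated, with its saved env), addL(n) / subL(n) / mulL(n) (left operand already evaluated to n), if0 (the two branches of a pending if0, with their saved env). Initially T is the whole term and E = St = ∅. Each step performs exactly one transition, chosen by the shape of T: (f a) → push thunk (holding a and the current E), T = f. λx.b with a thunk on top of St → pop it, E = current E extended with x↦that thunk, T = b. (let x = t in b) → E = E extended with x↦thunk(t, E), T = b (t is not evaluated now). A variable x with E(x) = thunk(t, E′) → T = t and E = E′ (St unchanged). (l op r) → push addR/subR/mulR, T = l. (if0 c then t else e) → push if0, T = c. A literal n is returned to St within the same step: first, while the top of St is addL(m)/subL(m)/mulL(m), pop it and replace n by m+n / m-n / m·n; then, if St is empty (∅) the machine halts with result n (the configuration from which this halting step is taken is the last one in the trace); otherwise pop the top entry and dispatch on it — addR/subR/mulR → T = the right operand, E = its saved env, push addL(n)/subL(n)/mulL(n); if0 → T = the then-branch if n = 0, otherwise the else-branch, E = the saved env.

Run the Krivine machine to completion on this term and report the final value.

Answer: -15

Execution trace:
[0] <T=(if0 ((λv. v) ((3 + 7) * ((λp. p) 5))) then 9 else ((λx. x) (5 * ((λq. -3) 1)))), E=∅, St=∅>
[1] <T=((λv. v) ((3 + 7) * ((λp. p) 5))), E=∅, St=[if0]>
[2] <T=(λv. v), E=∅, St=[thunk :: if0]>
[3] <T=v, E={v↦thunk(((3 + 7) * ((λp. p) 5)), ∅)}, St=[if0]>
[4] <T=((3 + 7) * ((λp. p) 5)), E=∅, St=[if0]>
[5] <T=(3 + 7), E=∅, St=[mulR :: if0]>
[6] <T=3, E=∅, St=[addR :: mulR :: if0]>
[7] <T=7, E=∅, St=[addL(3) :: mulR :: if0]>
[8] <T=((λp. p) 5), E=∅, St=[mulL(10) :: if0]>
[9] <T=(λp. p), E=∅, St=[thunk :: mulL(10) :: if0]>
[10] <T=p, E={p↦thunk(5, ∅)}, St=[mulL(10) :: if0]>
[11] <T=5, E=∅, St=[mulL(10) :: if0]>
[12] <T=((λx. x) (5 * ((λq. -3) 1))), E=∅, St=∅>
[13] <T=(λx. x), E=∅, St=[thunk]>
[14] <T=x, E={x↦thunk((5 * ((λq. -3) 1)), ∅)}, St=∅>
[15] <T=(5 * ((λq. -3) 1)), E=∅, St=∅>
[16] <T=5, E=∅, St=[mulR]>
[17] <T=((λq. -3) 1), E=∅, St=[mulL(5)]>
[18] <T=(λq. -3), E=∅, St=[thunk :: mulL(5)]>
[19] <T=-3, E={q↦thunk(1, ∅)}, St=[mulL(5)]>
→ final value -15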